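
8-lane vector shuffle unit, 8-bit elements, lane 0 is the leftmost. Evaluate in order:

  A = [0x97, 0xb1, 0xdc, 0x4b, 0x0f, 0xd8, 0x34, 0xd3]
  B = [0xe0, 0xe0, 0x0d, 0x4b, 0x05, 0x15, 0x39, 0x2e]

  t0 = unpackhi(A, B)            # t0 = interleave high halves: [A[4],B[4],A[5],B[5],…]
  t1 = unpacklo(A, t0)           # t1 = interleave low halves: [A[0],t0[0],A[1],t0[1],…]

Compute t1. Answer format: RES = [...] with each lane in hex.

RES = [ 0x97  0x0f  0xb1  0x05  0xdc  0xd8  0x4b  0x15 ]

→ t0 |0f|05|d8|15|34|39|d3|2e|
→ t1 |97|0f|b1|05|dc|d8|4b|15|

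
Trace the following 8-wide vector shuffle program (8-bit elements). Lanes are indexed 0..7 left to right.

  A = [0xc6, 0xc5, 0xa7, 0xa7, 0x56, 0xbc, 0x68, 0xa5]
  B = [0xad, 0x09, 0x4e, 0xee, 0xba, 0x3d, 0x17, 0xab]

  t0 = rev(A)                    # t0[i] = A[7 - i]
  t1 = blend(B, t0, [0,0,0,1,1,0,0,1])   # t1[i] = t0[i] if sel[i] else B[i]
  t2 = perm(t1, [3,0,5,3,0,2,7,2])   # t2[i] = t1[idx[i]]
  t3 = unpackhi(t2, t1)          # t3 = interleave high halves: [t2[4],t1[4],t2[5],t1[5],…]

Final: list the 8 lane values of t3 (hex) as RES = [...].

RES = [0xad, 0xa7, 0x4e, 0x3d, 0xc6, 0x17, 0x4e, 0xc6]

t0 = [0xa5, 0x68, 0xbc, 0x56, 0xa7, 0xa7, 0xc5, 0xc6]
t1 = [0xad, 0x09, 0x4e, 0x56, 0xa7, 0x3d, 0x17, 0xc6]
t2 = [0x56, 0xad, 0x3d, 0x56, 0xad, 0x4e, 0xc6, 0x4e]
t3 = [0xad, 0xa7, 0x4e, 0x3d, 0xc6, 0x17, 0x4e, 0xc6]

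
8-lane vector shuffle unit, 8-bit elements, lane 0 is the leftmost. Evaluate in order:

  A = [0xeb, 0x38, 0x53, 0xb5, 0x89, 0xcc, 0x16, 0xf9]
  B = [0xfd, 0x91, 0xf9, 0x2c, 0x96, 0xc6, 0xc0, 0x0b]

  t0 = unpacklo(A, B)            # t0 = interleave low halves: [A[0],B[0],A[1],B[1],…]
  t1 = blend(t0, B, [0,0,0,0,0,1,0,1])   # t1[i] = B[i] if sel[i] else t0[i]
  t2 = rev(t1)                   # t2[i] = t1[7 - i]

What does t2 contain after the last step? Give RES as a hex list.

→ t0 |eb|fd|38|91|53|f9|b5|2c|
→ t1 |eb|fd|38|91|53|c6|b5|0b|
→ t2 |0b|b5|c6|53|91|38|fd|eb|

RES = [ 0x0b  0xb5  0xc6  0x53  0x91  0x38  0xfd  0xeb ]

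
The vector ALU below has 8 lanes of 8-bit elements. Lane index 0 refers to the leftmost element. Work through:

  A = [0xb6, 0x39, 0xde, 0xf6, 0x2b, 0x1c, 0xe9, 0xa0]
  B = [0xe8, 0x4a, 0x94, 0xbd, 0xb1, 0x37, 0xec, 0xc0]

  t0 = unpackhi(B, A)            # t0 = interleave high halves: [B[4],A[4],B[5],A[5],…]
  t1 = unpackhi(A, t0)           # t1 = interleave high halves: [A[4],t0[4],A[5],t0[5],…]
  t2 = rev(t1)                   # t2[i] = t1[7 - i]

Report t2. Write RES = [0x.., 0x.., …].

RES = [ 0xa0  0xa0  0xc0  0xe9  0xe9  0x1c  0xec  0x2b ]

  t0: b1 2b 37 1c ec e9 c0 a0
  t1: 2b ec 1c e9 e9 c0 a0 a0
  t2: a0 a0 c0 e9 e9 1c ec 2b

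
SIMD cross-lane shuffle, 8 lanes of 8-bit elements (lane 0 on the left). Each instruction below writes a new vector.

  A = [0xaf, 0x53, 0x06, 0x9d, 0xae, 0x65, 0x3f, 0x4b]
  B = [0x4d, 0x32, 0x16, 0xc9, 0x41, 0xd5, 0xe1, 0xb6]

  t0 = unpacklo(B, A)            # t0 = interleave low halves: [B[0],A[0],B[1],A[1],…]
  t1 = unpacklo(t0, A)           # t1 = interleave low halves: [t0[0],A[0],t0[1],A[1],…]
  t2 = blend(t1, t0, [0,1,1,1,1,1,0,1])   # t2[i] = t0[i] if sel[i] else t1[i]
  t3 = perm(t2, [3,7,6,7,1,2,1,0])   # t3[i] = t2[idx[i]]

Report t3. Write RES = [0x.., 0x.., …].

RES = [0x53, 0x9d, 0x53, 0x9d, 0xaf, 0x32, 0xaf, 0x4d]

→ t0 |4d|af|32|53|16|06|c9|9d|
→ t1 |4d|af|af|53|32|06|53|9d|
→ t2 |4d|af|32|53|16|06|53|9d|
→ t3 |53|9d|53|9d|af|32|af|4d|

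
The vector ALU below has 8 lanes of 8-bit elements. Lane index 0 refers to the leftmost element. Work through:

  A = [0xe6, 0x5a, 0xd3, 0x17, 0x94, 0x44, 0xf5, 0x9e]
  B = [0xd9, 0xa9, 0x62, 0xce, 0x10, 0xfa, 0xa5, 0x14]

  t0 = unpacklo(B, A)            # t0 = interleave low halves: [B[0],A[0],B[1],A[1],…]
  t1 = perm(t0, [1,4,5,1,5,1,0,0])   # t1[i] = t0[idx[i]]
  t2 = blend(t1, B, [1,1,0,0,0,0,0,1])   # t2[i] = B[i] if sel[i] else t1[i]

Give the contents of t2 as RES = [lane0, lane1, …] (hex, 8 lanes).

RES = [0xd9, 0xa9, 0xd3, 0xe6, 0xd3, 0xe6, 0xd9, 0x14]

t0 = [0xd9, 0xe6, 0xa9, 0x5a, 0x62, 0xd3, 0xce, 0x17]
t1 = [0xe6, 0x62, 0xd3, 0xe6, 0xd3, 0xe6, 0xd9, 0xd9]
t2 = [0xd9, 0xa9, 0xd3, 0xe6, 0xd3, 0xe6, 0xd9, 0x14]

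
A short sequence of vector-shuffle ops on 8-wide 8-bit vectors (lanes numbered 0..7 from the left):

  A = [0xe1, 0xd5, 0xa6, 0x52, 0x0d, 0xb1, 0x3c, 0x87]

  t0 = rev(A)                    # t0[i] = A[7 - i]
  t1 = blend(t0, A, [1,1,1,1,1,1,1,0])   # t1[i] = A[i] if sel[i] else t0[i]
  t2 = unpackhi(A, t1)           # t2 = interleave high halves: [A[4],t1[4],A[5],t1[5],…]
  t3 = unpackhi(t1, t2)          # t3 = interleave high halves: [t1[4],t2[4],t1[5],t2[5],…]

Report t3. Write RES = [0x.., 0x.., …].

RES = [0x0d, 0x3c, 0xb1, 0x3c, 0x3c, 0x87, 0xe1, 0xe1]

  t0: 87 3c b1 0d 52 a6 d5 e1
  t1: e1 d5 a6 52 0d b1 3c e1
  t2: 0d 0d b1 b1 3c 3c 87 e1
  t3: 0d 3c b1 3c 3c 87 e1 e1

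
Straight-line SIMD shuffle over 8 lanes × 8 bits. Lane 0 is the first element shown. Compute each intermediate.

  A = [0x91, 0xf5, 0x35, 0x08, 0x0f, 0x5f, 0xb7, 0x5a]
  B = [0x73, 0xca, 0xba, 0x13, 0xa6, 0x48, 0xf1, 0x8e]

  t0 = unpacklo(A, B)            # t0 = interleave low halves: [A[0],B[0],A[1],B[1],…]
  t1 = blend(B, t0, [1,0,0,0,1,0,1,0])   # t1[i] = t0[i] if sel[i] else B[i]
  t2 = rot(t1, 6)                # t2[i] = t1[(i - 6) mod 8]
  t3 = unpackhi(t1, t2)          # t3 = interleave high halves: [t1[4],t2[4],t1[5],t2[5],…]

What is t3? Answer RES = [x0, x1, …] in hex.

RES = [ 0x35  0x08  0x48  0x8e  0x08  0x91  0x8e  0xca ]

t0 = [0x91, 0x73, 0xf5, 0xca, 0x35, 0xba, 0x08, 0x13]
t1 = [0x91, 0xca, 0xba, 0x13, 0x35, 0x48, 0x08, 0x8e]
t2 = [0xba, 0x13, 0x35, 0x48, 0x08, 0x8e, 0x91, 0xca]
t3 = [0x35, 0x08, 0x48, 0x8e, 0x08, 0x91, 0x8e, 0xca]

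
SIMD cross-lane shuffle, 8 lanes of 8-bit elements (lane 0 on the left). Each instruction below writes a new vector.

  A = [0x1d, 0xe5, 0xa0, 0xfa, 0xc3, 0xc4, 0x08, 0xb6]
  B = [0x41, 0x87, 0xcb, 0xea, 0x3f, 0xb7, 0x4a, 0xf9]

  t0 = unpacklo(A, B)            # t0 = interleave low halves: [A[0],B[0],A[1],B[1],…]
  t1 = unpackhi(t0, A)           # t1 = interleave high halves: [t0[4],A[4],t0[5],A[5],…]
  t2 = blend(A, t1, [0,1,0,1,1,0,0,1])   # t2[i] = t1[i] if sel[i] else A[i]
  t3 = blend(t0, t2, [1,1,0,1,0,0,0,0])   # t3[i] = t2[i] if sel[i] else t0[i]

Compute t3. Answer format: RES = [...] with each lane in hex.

  t0: 1d 41 e5 87 a0 cb fa ea
  t1: a0 c3 cb c4 fa 08 ea b6
  t2: 1d c3 a0 c4 fa c4 08 b6
  t3: 1d c3 e5 c4 a0 cb fa ea

RES = [0x1d, 0xc3, 0xe5, 0xc4, 0xa0, 0xcb, 0xfa, 0xea]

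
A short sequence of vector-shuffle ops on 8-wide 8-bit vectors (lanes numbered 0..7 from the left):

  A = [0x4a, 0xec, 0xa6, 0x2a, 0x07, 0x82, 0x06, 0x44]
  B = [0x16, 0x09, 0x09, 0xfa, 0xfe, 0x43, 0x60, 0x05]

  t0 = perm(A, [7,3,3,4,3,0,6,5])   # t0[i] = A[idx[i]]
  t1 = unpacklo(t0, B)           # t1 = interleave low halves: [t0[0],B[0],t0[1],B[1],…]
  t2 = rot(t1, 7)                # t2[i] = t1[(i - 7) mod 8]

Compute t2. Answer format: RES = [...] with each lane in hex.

RES = [0x16, 0x2a, 0x09, 0x2a, 0x09, 0x07, 0xfa, 0x44]

→ t0 |44|2a|2a|07|2a|4a|06|82|
→ t1 |44|16|2a|09|2a|09|07|fa|
→ t2 |16|2a|09|2a|09|07|fa|44|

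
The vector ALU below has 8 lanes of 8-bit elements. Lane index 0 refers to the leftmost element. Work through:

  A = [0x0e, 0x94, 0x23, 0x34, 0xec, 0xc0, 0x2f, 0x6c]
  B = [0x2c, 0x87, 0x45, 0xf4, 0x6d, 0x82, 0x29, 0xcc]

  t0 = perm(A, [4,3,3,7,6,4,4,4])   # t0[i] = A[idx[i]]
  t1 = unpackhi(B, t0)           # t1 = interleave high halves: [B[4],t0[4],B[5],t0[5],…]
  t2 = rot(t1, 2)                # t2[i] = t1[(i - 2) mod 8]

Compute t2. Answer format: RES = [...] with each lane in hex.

t0 = [0xec, 0x34, 0x34, 0x6c, 0x2f, 0xec, 0xec, 0xec]
t1 = [0x6d, 0x2f, 0x82, 0xec, 0x29, 0xec, 0xcc, 0xec]
t2 = [0xcc, 0xec, 0x6d, 0x2f, 0x82, 0xec, 0x29, 0xec]

RES = [ 0xcc  0xec  0x6d  0x2f  0x82  0xec  0x29  0xec ]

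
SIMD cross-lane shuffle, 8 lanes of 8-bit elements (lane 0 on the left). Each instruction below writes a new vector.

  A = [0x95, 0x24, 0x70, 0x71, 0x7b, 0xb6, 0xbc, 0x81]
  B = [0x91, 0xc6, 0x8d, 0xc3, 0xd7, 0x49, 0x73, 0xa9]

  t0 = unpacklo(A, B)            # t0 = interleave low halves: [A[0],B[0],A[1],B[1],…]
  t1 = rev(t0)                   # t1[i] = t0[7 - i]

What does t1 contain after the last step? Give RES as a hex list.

RES = [ 0xc3  0x71  0x8d  0x70  0xc6  0x24  0x91  0x95 ]

  t0: 95 91 24 c6 70 8d 71 c3
  t1: c3 71 8d 70 c6 24 91 95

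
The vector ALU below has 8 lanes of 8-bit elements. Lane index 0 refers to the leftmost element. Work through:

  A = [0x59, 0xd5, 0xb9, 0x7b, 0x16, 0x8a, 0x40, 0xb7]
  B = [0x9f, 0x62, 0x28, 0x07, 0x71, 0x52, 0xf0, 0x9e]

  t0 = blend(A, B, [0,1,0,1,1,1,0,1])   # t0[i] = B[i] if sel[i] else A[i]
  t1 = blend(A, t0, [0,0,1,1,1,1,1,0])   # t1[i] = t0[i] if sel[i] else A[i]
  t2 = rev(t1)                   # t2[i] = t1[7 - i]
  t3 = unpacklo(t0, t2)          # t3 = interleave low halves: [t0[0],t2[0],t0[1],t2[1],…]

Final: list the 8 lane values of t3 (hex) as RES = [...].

RES = [0x59, 0xb7, 0x62, 0x40, 0xb9, 0x52, 0x07, 0x71]

t0 = [0x59, 0x62, 0xb9, 0x07, 0x71, 0x52, 0x40, 0x9e]
t1 = [0x59, 0xd5, 0xb9, 0x07, 0x71, 0x52, 0x40, 0xb7]
t2 = [0xb7, 0x40, 0x52, 0x71, 0x07, 0xb9, 0xd5, 0x59]
t3 = [0x59, 0xb7, 0x62, 0x40, 0xb9, 0x52, 0x07, 0x71]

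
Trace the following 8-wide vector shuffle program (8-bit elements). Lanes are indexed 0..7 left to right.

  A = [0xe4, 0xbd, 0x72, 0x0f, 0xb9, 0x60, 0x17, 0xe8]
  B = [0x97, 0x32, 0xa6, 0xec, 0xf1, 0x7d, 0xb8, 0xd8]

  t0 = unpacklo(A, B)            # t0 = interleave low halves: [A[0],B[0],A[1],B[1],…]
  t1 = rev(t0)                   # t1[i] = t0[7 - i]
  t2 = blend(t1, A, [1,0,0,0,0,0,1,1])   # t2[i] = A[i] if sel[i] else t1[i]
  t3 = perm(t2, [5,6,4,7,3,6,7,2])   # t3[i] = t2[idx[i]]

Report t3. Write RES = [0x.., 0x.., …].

RES = [0xbd, 0x17, 0x32, 0xe8, 0x72, 0x17, 0xe8, 0xa6]

  t0: e4 97 bd 32 72 a6 0f ec
  t1: ec 0f a6 72 32 bd 97 e4
  t2: e4 0f a6 72 32 bd 17 e8
  t3: bd 17 32 e8 72 17 e8 a6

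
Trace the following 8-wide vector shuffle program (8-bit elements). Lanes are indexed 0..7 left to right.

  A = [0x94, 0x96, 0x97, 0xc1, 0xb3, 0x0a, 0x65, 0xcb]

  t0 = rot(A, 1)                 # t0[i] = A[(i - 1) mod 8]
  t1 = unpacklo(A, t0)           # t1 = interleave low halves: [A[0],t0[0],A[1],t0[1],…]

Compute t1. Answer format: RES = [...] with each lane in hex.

RES = [0x94, 0xcb, 0x96, 0x94, 0x97, 0x96, 0xc1, 0x97]

t0 = [0xcb, 0x94, 0x96, 0x97, 0xc1, 0xb3, 0x0a, 0x65]
t1 = [0x94, 0xcb, 0x96, 0x94, 0x97, 0x96, 0xc1, 0x97]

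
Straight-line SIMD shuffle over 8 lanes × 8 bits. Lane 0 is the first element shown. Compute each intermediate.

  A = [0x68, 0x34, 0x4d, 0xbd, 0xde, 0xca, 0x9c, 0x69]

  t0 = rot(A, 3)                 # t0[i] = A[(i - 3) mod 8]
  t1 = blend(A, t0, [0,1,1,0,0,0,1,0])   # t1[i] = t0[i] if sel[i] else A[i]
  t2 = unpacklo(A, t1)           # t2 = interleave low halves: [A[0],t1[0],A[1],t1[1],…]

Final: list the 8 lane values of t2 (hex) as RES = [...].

RES = [0x68, 0x68, 0x34, 0x9c, 0x4d, 0x69, 0xbd, 0xbd]

→ t0 |ca|9c|69|68|34|4d|bd|de|
→ t1 |68|9c|69|bd|de|ca|bd|69|
→ t2 |68|68|34|9c|4d|69|bd|bd|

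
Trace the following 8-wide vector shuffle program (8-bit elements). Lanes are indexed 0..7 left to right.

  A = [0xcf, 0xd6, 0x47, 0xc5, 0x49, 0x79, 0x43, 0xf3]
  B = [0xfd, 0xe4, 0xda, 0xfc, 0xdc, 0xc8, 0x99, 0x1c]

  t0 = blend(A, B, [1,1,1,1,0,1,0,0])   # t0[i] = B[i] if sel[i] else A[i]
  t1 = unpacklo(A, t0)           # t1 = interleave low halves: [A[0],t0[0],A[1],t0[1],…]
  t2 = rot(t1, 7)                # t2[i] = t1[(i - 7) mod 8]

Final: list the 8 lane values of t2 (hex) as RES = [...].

RES = [0xfd, 0xd6, 0xe4, 0x47, 0xda, 0xc5, 0xfc, 0xcf]

t0 = [0xfd, 0xe4, 0xda, 0xfc, 0x49, 0xc8, 0x43, 0xf3]
t1 = [0xcf, 0xfd, 0xd6, 0xe4, 0x47, 0xda, 0xc5, 0xfc]
t2 = [0xfd, 0xd6, 0xe4, 0x47, 0xda, 0xc5, 0xfc, 0xcf]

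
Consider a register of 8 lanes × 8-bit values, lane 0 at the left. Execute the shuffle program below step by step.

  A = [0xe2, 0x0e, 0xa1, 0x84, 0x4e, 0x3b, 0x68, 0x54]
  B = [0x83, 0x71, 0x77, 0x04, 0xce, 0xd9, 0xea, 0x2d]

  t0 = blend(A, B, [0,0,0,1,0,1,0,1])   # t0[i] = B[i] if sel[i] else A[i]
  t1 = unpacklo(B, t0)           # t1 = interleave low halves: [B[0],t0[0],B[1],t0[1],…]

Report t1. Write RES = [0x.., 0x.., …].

RES = [0x83, 0xe2, 0x71, 0x0e, 0x77, 0xa1, 0x04, 0x04]

t0 = [0xe2, 0x0e, 0xa1, 0x04, 0x4e, 0xd9, 0x68, 0x2d]
t1 = [0x83, 0xe2, 0x71, 0x0e, 0x77, 0xa1, 0x04, 0x04]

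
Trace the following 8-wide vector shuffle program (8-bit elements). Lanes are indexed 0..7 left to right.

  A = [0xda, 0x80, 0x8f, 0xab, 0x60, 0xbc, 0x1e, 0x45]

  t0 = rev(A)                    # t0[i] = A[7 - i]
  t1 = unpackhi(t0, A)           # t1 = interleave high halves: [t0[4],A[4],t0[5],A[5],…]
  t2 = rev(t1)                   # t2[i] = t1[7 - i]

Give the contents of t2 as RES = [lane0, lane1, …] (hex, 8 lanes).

  t0: 45 1e bc 60 ab 8f 80 da
  t1: ab 60 8f bc 80 1e da 45
  t2: 45 da 1e 80 bc 8f 60 ab

RES = [ 0x45  0xda  0x1e  0x80  0xbc  0x8f  0x60  0xab ]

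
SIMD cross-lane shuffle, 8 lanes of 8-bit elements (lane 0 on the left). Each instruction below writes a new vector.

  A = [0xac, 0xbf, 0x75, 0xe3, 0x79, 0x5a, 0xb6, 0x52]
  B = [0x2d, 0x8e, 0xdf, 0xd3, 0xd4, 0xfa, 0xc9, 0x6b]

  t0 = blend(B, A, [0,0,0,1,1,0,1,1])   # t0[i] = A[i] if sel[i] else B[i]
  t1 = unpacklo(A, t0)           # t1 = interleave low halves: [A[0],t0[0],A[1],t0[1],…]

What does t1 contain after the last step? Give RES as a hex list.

RES = [ 0xac  0x2d  0xbf  0x8e  0x75  0xdf  0xe3  0xe3 ]

  t0: 2d 8e df e3 79 fa b6 52
  t1: ac 2d bf 8e 75 df e3 e3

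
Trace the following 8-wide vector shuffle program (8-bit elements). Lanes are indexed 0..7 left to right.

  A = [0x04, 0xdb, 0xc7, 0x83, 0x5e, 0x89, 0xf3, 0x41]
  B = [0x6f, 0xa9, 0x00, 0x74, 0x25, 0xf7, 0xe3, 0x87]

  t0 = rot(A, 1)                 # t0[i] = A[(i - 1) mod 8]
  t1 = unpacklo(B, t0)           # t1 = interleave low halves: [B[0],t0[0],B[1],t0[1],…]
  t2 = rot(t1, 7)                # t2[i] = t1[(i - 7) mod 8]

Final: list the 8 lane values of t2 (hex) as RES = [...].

RES = [0x41, 0xa9, 0x04, 0x00, 0xdb, 0x74, 0xc7, 0x6f]

  t0: 41 04 db c7 83 5e 89 f3
  t1: 6f 41 a9 04 00 db 74 c7
  t2: 41 a9 04 00 db 74 c7 6f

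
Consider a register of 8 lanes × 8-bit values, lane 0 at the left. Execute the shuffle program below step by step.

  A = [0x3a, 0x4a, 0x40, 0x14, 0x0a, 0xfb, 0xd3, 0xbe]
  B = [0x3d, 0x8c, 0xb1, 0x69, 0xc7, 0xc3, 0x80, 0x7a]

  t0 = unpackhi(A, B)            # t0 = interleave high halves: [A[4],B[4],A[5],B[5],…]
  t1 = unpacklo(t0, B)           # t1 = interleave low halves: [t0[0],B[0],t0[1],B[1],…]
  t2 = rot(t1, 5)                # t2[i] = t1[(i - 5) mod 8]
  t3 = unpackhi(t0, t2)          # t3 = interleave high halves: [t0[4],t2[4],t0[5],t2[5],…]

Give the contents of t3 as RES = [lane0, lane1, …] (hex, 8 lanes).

t0 = [0x0a, 0xc7, 0xfb, 0xc3, 0xd3, 0x80, 0xbe, 0x7a]
t1 = [0x0a, 0x3d, 0xc7, 0x8c, 0xfb, 0xb1, 0xc3, 0x69]
t2 = [0x8c, 0xfb, 0xb1, 0xc3, 0x69, 0x0a, 0x3d, 0xc7]
t3 = [0xd3, 0x69, 0x80, 0x0a, 0xbe, 0x3d, 0x7a, 0xc7]

RES = [0xd3, 0x69, 0x80, 0x0a, 0xbe, 0x3d, 0x7a, 0xc7]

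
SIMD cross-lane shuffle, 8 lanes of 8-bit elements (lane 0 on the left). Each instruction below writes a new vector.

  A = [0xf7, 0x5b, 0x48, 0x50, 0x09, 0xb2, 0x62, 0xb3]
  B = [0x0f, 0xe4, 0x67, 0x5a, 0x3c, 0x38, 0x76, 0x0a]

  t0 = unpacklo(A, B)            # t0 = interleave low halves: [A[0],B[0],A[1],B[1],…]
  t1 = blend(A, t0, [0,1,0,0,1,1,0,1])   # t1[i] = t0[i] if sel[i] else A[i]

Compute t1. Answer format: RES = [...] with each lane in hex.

RES = [0xf7, 0x0f, 0x48, 0x50, 0x48, 0x67, 0x62, 0x5a]

t0 = [0xf7, 0x0f, 0x5b, 0xe4, 0x48, 0x67, 0x50, 0x5a]
t1 = [0xf7, 0x0f, 0x48, 0x50, 0x48, 0x67, 0x62, 0x5a]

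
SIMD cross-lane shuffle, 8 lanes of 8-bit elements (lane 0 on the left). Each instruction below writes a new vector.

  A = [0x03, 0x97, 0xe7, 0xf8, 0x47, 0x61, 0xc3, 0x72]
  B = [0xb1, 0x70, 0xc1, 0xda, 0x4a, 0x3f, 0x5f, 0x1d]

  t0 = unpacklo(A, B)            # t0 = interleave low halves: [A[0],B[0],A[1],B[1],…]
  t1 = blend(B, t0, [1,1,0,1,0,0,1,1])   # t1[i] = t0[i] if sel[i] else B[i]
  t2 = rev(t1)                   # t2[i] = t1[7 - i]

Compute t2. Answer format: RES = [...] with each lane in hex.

t0 = [0x03, 0xb1, 0x97, 0x70, 0xe7, 0xc1, 0xf8, 0xda]
t1 = [0x03, 0xb1, 0xc1, 0x70, 0x4a, 0x3f, 0xf8, 0xda]
t2 = [0xda, 0xf8, 0x3f, 0x4a, 0x70, 0xc1, 0xb1, 0x03]

RES = [0xda, 0xf8, 0x3f, 0x4a, 0x70, 0xc1, 0xb1, 0x03]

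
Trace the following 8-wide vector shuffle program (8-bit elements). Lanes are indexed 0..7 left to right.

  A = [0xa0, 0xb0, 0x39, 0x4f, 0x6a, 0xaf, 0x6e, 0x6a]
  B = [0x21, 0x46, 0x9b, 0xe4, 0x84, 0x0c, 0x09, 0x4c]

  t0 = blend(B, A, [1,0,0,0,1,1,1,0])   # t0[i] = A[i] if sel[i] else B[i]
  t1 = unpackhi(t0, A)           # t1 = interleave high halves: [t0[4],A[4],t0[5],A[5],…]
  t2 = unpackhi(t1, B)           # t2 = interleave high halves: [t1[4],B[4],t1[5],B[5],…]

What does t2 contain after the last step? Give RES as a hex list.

RES = [ 0x6e  0x84  0x6e  0x0c  0x4c  0x09  0x6a  0x4c ]

t0 = [0xa0, 0x46, 0x9b, 0xe4, 0x6a, 0xaf, 0x6e, 0x4c]
t1 = [0x6a, 0x6a, 0xaf, 0xaf, 0x6e, 0x6e, 0x4c, 0x6a]
t2 = [0x6e, 0x84, 0x6e, 0x0c, 0x4c, 0x09, 0x6a, 0x4c]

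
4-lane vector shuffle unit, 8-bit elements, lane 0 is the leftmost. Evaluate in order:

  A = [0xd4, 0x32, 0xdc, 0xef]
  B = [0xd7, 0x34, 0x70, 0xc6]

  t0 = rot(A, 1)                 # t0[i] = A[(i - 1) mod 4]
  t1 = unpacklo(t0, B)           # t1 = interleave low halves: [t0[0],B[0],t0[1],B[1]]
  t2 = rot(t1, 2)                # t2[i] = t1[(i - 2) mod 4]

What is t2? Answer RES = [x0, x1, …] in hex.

t0 = [0xef, 0xd4, 0x32, 0xdc]
t1 = [0xef, 0xd7, 0xd4, 0x34]
t2 = [0xd4, 0x34, 0xef, 0xd7]

RES = [0xd4, 0x34, 0xef, 0xd7]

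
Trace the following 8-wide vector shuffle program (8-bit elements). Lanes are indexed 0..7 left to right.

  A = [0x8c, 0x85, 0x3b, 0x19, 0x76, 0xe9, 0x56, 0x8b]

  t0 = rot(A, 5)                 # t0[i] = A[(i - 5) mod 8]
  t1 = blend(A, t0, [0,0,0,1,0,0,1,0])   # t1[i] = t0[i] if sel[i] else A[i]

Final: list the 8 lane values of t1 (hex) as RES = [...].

  t0: 19 76 e9 56 8b 8c 85 3b
  t1: 8c 85 3b 56 76 e9 85 8b

RES = [ 0x8c  0x85  0x3b  0x56  0x76  0xe9  0x85  0x8b ]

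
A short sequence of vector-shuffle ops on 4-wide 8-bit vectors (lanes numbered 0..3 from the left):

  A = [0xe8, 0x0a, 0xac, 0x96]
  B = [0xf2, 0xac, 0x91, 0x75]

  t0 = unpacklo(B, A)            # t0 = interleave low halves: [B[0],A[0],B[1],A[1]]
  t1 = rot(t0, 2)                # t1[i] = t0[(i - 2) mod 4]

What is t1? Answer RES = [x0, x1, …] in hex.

RES = [ 0xac  0x0a  0xf2  0xe8 ]

→ t0 |f2|e8|ac|0a|
→ t1 |ac|0a|f2|e8|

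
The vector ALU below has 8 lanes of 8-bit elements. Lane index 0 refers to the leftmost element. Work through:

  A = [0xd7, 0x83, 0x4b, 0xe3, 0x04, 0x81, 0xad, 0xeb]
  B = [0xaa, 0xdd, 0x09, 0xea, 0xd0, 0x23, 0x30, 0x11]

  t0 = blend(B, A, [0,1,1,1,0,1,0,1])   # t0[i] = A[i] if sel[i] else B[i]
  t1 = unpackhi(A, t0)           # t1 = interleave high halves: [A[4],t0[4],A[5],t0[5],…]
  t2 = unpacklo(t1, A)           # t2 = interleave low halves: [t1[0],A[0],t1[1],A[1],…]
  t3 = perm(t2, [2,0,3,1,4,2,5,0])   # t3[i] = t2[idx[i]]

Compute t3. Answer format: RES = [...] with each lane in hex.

RES = [ 0xd0  0x04  0x83  0xd7  0x81  0xd0  0x4b  0x04 ]

  t0: aa 83 4b e3 d0 81 30 eb
  t1: 04 d0 81 81 ad 30 eb eb
  t2: 04 d7 d0 83 81 4b 81 e3
  t3: d0 04 83 d7 81 d0 4b 04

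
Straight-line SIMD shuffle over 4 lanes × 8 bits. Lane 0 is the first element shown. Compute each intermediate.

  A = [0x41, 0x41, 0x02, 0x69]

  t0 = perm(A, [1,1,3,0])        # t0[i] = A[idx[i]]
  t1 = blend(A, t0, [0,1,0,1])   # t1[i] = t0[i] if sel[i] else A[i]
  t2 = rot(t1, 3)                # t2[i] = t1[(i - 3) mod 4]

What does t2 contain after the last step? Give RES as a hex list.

RES = [ 0x41  0x02  0x41  0x41 ]

  t0: 41 41 69 41
  t1: 41 41 02 41
  t2: 41 02 41 41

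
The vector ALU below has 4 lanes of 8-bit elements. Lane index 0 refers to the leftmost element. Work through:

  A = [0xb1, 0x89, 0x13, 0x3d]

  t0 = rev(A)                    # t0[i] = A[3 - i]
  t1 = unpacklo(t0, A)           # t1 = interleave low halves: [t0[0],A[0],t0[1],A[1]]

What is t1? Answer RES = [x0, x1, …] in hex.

RES = [0x3d, 0xb1, 0x13, 0x89]

→ t0 |3d|13|89|b1|
→ t1 |3d|b1|13|89|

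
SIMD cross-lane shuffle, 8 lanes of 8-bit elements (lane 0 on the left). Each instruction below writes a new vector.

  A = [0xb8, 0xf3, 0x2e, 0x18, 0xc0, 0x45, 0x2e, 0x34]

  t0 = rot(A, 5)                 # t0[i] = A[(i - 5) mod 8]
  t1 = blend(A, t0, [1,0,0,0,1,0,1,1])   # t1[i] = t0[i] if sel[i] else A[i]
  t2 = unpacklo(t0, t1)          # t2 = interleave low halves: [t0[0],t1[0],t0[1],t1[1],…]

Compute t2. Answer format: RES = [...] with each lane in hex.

→ t0 |18|c0|45|2e|34|b8|f3|2e|
→ t1 |18|f3|2e|18|34|45|f3|2e|
→ t2 |18|18|c0|f3|45|2e|2e|18|

RES = [0x18, 0x18, 0xc0, 0xf3, 0x45, 0x2e, 0x2e, 0x18]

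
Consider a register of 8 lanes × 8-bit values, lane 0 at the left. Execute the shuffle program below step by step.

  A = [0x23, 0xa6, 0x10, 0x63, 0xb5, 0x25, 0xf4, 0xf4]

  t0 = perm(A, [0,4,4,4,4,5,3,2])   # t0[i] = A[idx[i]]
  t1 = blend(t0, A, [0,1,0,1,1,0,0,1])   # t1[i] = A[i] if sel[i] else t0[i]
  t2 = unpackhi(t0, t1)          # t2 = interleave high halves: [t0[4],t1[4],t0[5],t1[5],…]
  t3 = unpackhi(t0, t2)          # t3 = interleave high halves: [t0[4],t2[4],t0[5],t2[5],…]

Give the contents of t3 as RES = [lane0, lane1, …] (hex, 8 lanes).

RES = [0xb5, 0x63, 0x25, 0x63, 0x63, 0x10, 0x10, 0xf4]

t0 = [0x23, 0xb5, 0xb5, 0xb5, 0xb5, 0x25, 0x63, 0x10]
t1 = [0x23, 0xa6, 0xb5, 0x63, 0xb5, 0x25, 0x63, 0xf4]
t2 = [0xb5, 0xb5, 0x25, 0x25, 0x63, 0x63, 0x10, 0xf4]
t3 = [0xb5, 0x63, 0x25, 0x63, 0x63, 0x10, 0x10, 0xf4]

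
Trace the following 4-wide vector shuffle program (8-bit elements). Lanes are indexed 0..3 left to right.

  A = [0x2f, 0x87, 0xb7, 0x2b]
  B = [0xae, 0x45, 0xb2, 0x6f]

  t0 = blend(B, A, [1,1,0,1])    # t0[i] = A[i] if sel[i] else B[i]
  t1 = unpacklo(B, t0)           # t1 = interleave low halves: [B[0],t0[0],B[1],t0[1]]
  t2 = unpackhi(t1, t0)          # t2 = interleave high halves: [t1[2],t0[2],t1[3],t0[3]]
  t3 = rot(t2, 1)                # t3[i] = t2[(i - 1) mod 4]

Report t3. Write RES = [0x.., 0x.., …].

RES = [0x2b, 0x45, 0xb2, 0x87]

t0 = [0x2f, 0x87, 0xb2, 0x2b]
t1 = [0xae, 0x2f, 0x45, 0x87]
t2 = [0x45, 0xb2, 0x87, 0x2b]
t3 = [0x2b, 0x45, 0xb2, 0x87]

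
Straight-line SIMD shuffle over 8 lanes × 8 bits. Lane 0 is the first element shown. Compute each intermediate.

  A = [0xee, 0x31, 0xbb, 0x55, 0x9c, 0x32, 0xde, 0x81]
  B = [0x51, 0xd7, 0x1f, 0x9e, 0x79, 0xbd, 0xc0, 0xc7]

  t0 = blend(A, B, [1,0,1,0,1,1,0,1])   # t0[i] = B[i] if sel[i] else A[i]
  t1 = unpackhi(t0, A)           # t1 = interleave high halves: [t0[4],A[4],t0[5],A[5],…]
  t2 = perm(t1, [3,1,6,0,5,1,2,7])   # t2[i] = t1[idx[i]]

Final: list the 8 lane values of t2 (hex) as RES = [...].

→ t0 |51|31|1f|55|79|bd|de|c7|
→ t1 |79|9c|bd|32|de|de|c7|81|
→ t2 |32|9c|c7|79|de|9c|bd|81|

RES = [0x32, 0x9c, 0xc7, 0x79, 0xde, 0x9c, 0xbd, 0x81]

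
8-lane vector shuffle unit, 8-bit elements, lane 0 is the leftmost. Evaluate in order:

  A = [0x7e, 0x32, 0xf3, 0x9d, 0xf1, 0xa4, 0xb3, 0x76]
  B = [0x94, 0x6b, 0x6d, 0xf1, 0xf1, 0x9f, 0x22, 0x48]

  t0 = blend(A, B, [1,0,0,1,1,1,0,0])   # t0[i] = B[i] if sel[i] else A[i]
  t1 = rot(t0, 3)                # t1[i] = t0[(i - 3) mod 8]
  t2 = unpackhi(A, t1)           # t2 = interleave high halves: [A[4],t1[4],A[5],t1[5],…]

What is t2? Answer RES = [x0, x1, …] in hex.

  t0: 94 32 f3 f1 f1 9f b3 76
  t1: 9f b3 76 94 32 f3 f1 f1
  t2: f1 32 a4 f3 b3 f1 76 f1

RES = [0xf1, 0x32, 0xa4, 0xf3, 0xb3, 0xf1, 0x76, 0xf1]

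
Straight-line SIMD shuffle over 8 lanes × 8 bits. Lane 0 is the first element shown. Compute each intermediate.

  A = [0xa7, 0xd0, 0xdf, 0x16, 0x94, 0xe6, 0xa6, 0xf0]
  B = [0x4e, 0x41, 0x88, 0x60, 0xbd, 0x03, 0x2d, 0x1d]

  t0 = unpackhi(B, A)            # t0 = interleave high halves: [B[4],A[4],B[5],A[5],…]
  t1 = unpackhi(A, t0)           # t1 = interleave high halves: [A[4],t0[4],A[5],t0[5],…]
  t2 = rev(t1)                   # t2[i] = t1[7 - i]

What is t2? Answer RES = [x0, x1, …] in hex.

RES = [ 0xf0  0xf0  0x1d  0xa6  0xa6  0xe6  0x2d  0x94 ]

  t0: bd 94 03 e6 2d a6 1d f0
  t1: 94 2d e6 a6 a6 1d f0 f0
  t2: f0 f0 1d a6 a6 e6 2d 94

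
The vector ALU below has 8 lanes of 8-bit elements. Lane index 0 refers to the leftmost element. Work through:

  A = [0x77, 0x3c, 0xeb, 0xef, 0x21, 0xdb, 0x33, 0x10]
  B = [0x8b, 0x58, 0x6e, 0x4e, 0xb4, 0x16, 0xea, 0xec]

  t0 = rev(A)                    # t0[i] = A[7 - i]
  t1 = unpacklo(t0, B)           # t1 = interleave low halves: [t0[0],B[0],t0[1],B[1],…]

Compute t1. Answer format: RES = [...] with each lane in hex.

  t0: 10 33 db 21 ef eb 3c 77
  t1: 10 8b 33 58 db 6e 21 4e

RES = [0x10, 0x8b, 0x33, 0x58, 0xdb, 0x6e, 0x21, 0x4e]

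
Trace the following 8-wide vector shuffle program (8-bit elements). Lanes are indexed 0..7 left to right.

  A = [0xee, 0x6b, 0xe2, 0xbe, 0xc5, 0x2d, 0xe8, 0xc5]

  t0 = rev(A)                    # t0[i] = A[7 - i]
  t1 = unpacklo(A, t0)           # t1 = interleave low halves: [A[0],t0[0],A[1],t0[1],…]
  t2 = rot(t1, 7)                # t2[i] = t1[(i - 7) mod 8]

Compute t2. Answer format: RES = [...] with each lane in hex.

→ t0 |c5|e8|2d|c5|be|e2|6b|ee|
→ t1 |ee|c5|6b|e8|e2|2d|be|c5|
→ t2 |c5|6b|e8|e2|2d|be|c5|ee|

RES = [ 0xc5  0x6b  0xe8  0xe2  0x2d  0xbe  0xc5  0xee ]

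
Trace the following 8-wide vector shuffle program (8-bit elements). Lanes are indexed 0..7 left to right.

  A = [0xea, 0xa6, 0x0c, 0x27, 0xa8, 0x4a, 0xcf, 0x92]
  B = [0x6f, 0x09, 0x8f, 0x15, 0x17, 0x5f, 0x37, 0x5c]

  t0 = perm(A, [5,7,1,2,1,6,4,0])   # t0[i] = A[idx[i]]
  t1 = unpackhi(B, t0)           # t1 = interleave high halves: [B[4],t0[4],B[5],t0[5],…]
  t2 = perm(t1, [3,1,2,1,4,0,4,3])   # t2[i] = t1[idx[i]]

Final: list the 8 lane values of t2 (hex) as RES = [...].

RES = [ 0xcf  0xa6  0x5f  0xa6  0x37  0x17  0x37  0xcf ]

t0 = [0x4a, 0x92, 0xa6, 0x0c, 0xa6, 0xcf, 0xa8, 0xea]
t1 = [0x17, 0xa6, 0x5f, 0xcf, 0x37, 0xa8, 0x5c, 0xea]
t2 = [0xcf, 0xa6, 0x5f, 0xa6, 0x37, 0x17, 0x37, 0xcf]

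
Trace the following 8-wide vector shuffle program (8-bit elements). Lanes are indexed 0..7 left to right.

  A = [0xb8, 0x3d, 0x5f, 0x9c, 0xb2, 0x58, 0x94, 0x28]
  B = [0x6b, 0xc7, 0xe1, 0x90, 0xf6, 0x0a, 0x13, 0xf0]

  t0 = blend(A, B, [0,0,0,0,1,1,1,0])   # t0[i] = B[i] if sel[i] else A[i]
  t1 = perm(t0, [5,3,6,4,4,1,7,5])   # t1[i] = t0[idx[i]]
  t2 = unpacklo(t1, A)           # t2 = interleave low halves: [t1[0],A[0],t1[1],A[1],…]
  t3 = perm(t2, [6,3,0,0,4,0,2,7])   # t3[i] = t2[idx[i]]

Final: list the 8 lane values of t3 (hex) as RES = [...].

→ t0 |b8|3d|5f|9c|f6|0a|13|28|
→ t1 |0a|9c|13|f6|f6|3d|28|0a|
→ t2 |0a|b8|9c|3d|13|5f|f6|9c|
→ t3 |f6|3d|0a|0a|13|0a|9c|9c|

RES = [ 0xf6  0x3d  0x0a  0x0a  0x13  0x0a  0x9c  0x9c ]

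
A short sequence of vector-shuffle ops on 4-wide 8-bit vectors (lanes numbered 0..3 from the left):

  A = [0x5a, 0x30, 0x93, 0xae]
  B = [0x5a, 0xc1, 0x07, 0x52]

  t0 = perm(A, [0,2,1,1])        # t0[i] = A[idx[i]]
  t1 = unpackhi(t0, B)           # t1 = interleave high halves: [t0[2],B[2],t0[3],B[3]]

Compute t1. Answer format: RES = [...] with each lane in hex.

  t0: 5a 93 30 30
  t1: 30 07 30 52

RES = [0x30, 0x07, 0x30, 0x52]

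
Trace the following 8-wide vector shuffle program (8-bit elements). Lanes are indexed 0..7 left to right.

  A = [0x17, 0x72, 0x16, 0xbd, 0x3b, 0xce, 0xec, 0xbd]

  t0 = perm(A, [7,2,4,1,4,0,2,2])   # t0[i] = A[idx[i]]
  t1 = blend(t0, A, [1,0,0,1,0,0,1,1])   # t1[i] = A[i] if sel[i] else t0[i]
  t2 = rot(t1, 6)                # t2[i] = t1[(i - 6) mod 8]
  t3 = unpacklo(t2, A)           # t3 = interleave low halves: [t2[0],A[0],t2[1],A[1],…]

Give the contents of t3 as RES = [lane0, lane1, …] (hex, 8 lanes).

RES = [ 0x3b  0x17  0xbd  0x72  0x3b  0x16  0x17  0xbd ]

→ t0 |bd|16|3b|72|3b|17|16|16|
→ t1 |17|16|3b|bd|3b|17|ec|bd|
→ t2 |3b|bd|3b|17|ec|bd|17|16|
→ t3 |3b|17|bd|72|3b|16|17|bd|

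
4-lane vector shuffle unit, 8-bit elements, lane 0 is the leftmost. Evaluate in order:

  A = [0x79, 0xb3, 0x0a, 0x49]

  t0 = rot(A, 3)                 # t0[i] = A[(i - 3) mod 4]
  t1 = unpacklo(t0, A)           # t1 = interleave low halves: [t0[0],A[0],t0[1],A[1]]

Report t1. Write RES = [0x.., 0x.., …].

  t0: b3 0a 49 79
  t1: b3 79 0a b3

RES = [0xb3, 0x79, 0x0a, 0xb3]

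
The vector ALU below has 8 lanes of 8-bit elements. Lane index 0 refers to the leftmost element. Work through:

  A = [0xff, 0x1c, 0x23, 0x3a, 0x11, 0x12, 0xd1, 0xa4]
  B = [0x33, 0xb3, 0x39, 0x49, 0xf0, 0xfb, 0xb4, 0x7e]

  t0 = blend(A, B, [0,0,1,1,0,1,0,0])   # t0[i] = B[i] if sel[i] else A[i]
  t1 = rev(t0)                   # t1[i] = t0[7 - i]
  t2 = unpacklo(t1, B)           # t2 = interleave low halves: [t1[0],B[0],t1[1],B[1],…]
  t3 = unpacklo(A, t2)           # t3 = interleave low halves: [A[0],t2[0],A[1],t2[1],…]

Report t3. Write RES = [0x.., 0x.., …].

→ t0 |ff|1c|39|49|11|fb|d1|a4|
→ t1 |a4|d1|fb|11|49|39|1c|ff|
→ t2 |a4|33|d1|b3|fb|39|11|49|
→ t3 |ff|a4|1c|33|23|d1|3a|b3|

RES = [0xff, 0xa4, 0x1c, 0x33, 0x23, 0xd1, 0x3a, 0xb3]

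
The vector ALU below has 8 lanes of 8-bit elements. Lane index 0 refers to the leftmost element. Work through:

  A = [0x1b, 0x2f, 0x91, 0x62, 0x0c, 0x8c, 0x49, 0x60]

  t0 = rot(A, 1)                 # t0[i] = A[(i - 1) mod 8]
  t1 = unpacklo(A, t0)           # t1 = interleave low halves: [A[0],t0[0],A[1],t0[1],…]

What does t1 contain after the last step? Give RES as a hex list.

→ t0 |60|1b|2f|91|62|0c|8c|49|
→ t1 |1b|60|2f|1b|91|2f|62|91|

RES = [0x1b, 0x60, 0x2f, 0x1b, 0x91, 0x2f, 0x62, 0x91]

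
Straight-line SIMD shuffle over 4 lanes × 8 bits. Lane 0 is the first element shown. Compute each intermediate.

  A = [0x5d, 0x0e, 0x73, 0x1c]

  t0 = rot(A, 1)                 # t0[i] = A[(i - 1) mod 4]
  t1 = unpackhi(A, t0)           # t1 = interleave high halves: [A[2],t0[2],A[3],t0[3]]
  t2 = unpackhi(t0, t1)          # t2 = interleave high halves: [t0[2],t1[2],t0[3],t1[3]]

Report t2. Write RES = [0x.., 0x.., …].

  t0: 1c 5d 0e 73
  t1: 73 0e 1c 73
  t2: 0e 1c 73 73

RES = [ 0x0e  0x1c  0x73  0x73 ]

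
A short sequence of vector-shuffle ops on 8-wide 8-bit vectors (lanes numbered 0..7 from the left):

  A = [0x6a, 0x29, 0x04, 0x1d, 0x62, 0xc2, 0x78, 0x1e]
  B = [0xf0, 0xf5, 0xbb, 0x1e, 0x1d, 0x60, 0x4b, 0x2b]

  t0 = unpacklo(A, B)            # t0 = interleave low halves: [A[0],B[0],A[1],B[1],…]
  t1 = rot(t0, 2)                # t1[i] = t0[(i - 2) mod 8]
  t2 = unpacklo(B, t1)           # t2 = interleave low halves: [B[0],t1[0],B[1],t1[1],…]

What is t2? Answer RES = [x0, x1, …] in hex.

RES = [0xf0, 0x1d, 0xf5, 0x1e, 0xbb, 0x6a, 0x1e, 0xf0]

  t0: 6a f0 29 f5 04 bb 1d 1e
  t1: 1d 1e 6a f0 29 f5 04 bb
  t2: f0 1d f5 1e bb 6a 1e f0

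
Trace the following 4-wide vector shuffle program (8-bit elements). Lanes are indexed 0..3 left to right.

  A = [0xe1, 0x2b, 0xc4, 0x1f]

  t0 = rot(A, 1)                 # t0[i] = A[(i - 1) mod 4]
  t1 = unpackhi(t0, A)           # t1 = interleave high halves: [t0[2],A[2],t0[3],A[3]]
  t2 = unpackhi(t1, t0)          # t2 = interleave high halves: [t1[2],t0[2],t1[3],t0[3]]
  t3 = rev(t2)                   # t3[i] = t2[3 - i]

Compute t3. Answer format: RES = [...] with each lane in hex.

t0 = [0x1f, 0xe1, 0x2b, 0xc4]
t1 = [0x2b, 0xc4, 0xc4, 0x1f]
t2 = [0xc4, 0x2b, 0x1f, 0xc4]
t3 = [0xc4, 0x1f, 0x2b, 0xc4]

RES = [ 0xc4  0x1f  0x2b  0xc4 ]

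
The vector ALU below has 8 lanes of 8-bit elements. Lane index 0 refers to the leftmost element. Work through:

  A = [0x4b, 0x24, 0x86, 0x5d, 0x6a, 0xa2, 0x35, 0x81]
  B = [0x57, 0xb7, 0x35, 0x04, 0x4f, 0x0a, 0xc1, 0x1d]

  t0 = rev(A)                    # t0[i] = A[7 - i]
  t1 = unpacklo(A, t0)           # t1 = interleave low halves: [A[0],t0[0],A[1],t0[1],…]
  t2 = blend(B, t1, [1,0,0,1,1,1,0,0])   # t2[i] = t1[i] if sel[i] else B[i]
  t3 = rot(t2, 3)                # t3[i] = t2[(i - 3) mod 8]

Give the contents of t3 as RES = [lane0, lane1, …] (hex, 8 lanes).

t0 = [0x81, 0x35, 0xa2, 0x6a, 0x5d, 0x86, 0x24, 0x4b]
t1 = [0x4b, 0x81, 0x24, 0x35, 0x86, 0xa2, 0x5d, 0x6a]
t2 = [0x4b, 0xb7, 0x35, 0x35, 0x86, 0xa2, 0xc1, 0x1d]
t3 = [0xa2, 0xc1, 0x1d, 0x4b, 0xb7, 0x35, 0x35, 0x86]

RES = [0xa2, 0xc1, 0x1d, 0x4b, 0xb7, 0x35, 0x35, 0x86]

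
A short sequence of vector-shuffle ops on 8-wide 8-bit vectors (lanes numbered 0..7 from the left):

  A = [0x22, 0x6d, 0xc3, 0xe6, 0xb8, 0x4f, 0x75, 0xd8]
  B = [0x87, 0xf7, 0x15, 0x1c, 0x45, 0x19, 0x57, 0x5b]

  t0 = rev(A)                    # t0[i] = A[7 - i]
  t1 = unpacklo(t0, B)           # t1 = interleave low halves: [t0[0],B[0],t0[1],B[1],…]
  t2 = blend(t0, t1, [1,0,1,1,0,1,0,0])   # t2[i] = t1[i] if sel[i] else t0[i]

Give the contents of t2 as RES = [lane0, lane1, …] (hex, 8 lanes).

RES = [0xd8, 0x75, 0x75, 0xf7, 0xe6, 0x15, 0x6d, 0x22]

  t0: d8 75 4f b8 e6 c3 6d 22
  t1: d8 87 75 f7 4f 15 b8 1c
  t2: d8 75 75 f7 e6 15 6d 22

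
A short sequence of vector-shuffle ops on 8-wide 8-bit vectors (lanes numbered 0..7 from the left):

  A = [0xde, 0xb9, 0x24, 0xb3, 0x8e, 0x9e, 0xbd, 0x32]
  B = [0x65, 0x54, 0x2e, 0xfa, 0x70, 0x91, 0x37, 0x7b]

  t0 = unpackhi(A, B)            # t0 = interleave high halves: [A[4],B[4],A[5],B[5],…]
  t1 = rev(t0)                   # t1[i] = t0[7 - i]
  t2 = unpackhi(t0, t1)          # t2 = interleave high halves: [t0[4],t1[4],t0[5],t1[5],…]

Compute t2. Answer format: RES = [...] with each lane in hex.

  t0: 8e 70 9e 91 bd 37 32 7b
  t1: 7b 32 37 bd 91 9e 70 8e
  t2: bd 91 37 9e 32 70 7b 8e

RES = [0xbd, 0x91, 0x37, 0x9e, 0x32, 0x70, 0x7b, 0x8e]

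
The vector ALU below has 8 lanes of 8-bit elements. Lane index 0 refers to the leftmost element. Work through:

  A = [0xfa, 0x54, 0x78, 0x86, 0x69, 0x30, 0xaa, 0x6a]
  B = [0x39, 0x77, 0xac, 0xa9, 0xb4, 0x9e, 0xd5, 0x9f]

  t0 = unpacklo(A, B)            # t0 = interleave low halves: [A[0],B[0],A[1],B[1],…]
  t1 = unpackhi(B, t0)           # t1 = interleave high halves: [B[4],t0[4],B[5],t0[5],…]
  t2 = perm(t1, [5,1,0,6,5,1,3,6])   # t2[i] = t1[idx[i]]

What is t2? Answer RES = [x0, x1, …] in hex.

t0 = [0xfa, 0x39, 0x54, 0x77, 0x78, 0xac, 0x86, 0xa9]
t1 = [0xb4, 0x78, 0x9e, 0xac, 0xd5, 0x86, 0x9f, 0xa9]
t2 = [0x86, 0x78, 0xb4, 0x9f, 0x86, 0x78, 0xac, 0x9f]

RES = [ 0x86  0x78  0xb4  0x9f  0x86  0x78  0xac  0x9f ]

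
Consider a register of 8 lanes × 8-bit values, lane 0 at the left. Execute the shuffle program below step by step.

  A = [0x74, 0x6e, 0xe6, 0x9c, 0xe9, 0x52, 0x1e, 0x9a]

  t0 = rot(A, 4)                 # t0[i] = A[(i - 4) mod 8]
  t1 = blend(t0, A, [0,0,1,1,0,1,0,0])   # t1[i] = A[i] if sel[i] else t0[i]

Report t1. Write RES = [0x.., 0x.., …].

RES = [ 0xe9  0x52  0xe6  0x9c  0x74  0x52  0xe6  0x9c ]

  t0: e9 52 1e 9a 74 6e e6 9c
  t1: e9 52 e6 9c 74 52 e6 9c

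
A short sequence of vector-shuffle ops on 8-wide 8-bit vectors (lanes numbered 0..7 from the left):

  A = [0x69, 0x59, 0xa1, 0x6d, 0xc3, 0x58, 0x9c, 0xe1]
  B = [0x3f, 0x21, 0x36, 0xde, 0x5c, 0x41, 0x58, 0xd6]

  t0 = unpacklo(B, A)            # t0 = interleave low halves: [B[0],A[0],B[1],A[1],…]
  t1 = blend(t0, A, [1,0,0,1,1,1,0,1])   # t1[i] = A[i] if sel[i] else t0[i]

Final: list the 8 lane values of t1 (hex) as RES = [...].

→ t0 |3f|69|21|59|36|a1|de|6d|
→ t1 |69|69|21|6d|c3|58|de|e1|

RES = [ 0x69  0x69  0x21  0x6d  0xc3  0x58  0xde  0xe1 ]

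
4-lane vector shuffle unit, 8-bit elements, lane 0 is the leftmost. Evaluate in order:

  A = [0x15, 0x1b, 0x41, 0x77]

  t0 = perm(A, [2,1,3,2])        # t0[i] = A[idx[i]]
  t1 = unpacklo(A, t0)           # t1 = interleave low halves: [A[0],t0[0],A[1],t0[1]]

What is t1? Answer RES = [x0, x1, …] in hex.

→ t0 |41|1b|77|41|
→ t1 |15|41|1b|1b|

RES = [ 0x15  0x41  0x1b  0x1b ]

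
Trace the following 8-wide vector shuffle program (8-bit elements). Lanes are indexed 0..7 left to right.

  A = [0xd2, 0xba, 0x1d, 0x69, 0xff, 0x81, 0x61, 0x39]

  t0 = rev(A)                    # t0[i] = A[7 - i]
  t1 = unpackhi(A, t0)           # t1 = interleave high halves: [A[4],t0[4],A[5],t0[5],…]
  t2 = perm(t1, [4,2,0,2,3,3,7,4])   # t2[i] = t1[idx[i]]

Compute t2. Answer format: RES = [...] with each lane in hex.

→ t0 |39|61|81|ff|69|1d|ba|d2|
→ t1 |ff|69|81|1d|61|ba|39|d2|
→ t2 |61|81|ff|81|1d|1d|d2|61|

RES = [ 0x61  0x81  0xff  0x81  0x1d  0x1d  0xd2  0x61 ]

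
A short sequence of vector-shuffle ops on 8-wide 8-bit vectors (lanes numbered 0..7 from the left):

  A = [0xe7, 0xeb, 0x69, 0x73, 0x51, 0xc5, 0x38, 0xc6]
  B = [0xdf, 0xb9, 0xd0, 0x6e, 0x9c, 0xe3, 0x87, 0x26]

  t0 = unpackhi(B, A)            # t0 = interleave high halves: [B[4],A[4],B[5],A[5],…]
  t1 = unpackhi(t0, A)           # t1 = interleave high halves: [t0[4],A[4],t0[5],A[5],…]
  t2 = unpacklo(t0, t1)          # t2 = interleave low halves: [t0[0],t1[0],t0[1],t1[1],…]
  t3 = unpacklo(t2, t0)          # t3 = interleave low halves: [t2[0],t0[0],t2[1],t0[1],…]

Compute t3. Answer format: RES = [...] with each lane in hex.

→ t0 |9c|51|e3|c5|87|38|26|c6|
→ t1 |87|51|38|c5|26|38|c6|c6|
→ t2 |9c|87|51|51|e3|38|c5|c5|
→ t3 |9c|9c|87|51|51|e3|51|c5|

RES = [ 0x9c  0x9c  0x87  0x51  0x51  0xe3  0x51  0xc5 ]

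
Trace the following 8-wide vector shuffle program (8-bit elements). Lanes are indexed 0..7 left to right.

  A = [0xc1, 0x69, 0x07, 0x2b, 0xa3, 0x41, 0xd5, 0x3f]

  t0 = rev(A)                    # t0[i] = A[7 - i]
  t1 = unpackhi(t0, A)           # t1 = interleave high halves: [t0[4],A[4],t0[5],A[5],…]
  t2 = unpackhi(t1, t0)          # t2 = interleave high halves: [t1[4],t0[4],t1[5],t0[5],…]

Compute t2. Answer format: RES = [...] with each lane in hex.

t0 = [0x3f, 0xd5, 0x41, 0xa3, 0x2b, 0x07, 0x69, 0xc1]
t1 = [0x2b, 0xa3, 0x07, 0x41, 0x69, 0xd5, 0xc1, 0x3f]
t2 = [0x69, 0x2b, 0xd5, 0x07, 0xc1, 0x69, 0x3f, 0xc1]

RES = [0x69, 0x2b, 0xd5, 0x07, 0xc1, 0x69, 0x3f, 0xc1]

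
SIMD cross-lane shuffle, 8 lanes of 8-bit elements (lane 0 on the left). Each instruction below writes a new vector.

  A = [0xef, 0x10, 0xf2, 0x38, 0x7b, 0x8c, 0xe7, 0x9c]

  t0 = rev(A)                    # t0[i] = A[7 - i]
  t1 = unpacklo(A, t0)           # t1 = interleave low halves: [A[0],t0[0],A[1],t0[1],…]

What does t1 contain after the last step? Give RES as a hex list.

  t0: 9c e7 8c 7b 38 f2 10 ef
  t1: ef 9c 10 e7 f2 8c 38 7b

RES = [0xef, 0x9c, 0x10, 0xe7, 0xf2, 0x8c, 0x38, 0x7b]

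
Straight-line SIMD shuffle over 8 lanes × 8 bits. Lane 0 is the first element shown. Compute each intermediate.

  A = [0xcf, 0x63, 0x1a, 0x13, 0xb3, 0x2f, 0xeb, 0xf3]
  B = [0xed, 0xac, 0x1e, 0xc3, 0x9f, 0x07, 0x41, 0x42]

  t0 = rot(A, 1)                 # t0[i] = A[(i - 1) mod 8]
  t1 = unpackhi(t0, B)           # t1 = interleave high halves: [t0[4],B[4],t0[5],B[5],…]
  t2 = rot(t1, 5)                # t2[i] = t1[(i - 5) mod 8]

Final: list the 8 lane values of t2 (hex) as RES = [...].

  t0: f3 cf 63 1a 13 b3 2f eb
  t1: 13 9f b3 07 2f 41 eb 42
  t2: 07 2f 41 eb 42 13 9f b3

RES = [ 0x07  0x2f  0x41  0xeb  0x42  0x13  0x9f  0xb3 ]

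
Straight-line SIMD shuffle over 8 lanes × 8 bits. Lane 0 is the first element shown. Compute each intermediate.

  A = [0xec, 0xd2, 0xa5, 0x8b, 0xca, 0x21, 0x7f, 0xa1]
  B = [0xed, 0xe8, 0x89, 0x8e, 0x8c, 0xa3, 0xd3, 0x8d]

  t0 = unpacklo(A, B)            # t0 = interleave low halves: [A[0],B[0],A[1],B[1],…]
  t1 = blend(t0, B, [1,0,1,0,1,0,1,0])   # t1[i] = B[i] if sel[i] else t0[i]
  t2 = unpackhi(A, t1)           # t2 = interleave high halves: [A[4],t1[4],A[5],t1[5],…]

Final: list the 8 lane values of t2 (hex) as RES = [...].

RES = [0xca, 0x8c, 0x21, 0x89, 0x7f, 0xd3, 0xa1, 0x8e]

t0 = [0xec, 0xed, 0xd2, 0xe8, 0xa5, 0x89, 0x8b, 0x8e]
t1 = [0xed, 0xed, 0x89, 0xe8, 0x8c, 0x89, 0xd3, 0x8e]
t2 = [0xca, 0x8c, 0x21, 0x89, 0x7f, 0xd3, 0xa1, 0x8e]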